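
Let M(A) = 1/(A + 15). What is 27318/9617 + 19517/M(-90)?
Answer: -14077096857/9617 ≈ -1.4638e+6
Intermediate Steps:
M(A) = 1/(15 + A)
27318/9617 + 19517/M(-90) = 27318/9617 + 19517/(1/(15 - 90)) = 27318*(1/9617) + 19517/(1/(-75)) = 27318/9617 + 19517/(-1/75) = 27318/9617 + 19517*(-75) = 27318/9617 - 1463775 = -14077096857/9617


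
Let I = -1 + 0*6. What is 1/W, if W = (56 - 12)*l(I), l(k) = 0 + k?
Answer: -1/44 ≈ -0.022727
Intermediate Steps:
I = -1 (I = -1 + 0 = -1)
l(k) = k
W = -44 (W = (56 - 12)*(-1) = 44*(-1) = -44)
1/W = 1/(-44) = -1/44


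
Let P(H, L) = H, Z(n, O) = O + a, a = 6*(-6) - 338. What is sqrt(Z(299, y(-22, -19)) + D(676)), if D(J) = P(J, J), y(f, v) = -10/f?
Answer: sqrt(36597)/11 ≈ 17.391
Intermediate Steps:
a = -374 (a = -36 - 338 = -374)
Z(n, O) = -374 + O (Z(n, O) = O - 374 = -374 + O)
D(J) = J
sqrt(Z(299, y(-22, -19)) + D(676)) = sqrt((-374 - 10/(-22)) + 676) = sqrt((-374 - 10*(-1/22)) + 676) = sqrt((-374 + 5/11) + 676) = sqrt(-4109/11 + 676) = sqrt(3327/11) = sqrt(36597)/11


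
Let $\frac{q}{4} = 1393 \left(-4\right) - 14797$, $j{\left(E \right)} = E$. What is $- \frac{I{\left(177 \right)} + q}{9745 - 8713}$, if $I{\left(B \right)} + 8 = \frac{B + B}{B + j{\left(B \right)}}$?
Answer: $\frac{27161}{344} \approx 78.956$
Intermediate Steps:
$I{\left(B \right)} = -7$ ($I{\left(B \right)} = -8 + \frac{B + B}{B + B} = -8 + \frac{2 B}{2 B} = -8 + 2 B \frac{1}{2 B} = -8 + 1 = -7$)
$q = -81476$ ($q = 4 \left(1393 \left(-4\right) - 14797\right) = 4 \left(-5572 - 14797\right) = 4 \left(-20369\right) = -81476$)
$- \frac{I{\left(177 \right)} + q}{9745 - 8713} = - \frac{-7 - 81476}{9745 - 8713} = - \frac{-81483}{1032} = \left(-1\right) \left(- \frac{27161}{344}\right) = \frac{27161}{344}$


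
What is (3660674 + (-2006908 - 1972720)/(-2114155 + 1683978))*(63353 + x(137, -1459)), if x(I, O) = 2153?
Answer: 103155032350086556/430177 ≈ 2.3980e+11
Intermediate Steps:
(3660674 + (-2006908 - 1972720)/(-2114155 + 1683978))*(63353 + x(137, -1459)) = (3660674 + (-2006908 - 1972720)/(-2114155 + 1683978))*(63353 + 2153) = (3660674 - 3979628/(-430177))*65506 = (3660674 - 3979628*(-1/430177))*65506 = (3660674 + 3979628/430177)*65506 = (1574741738926/430177)*65506 = 103155032350086556/430177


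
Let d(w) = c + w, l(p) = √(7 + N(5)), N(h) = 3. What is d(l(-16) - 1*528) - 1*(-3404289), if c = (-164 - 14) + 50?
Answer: 3403633 + √10 ≈ 3.4036e+6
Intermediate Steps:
c = -128 (c = -178 + 50 = -128)
l(p) = √10 (l(p) = √(7 + 3) = √10)
d(w) = -128 + w
d(l(-16) - 1*528) - 1*(-3404289) = (-128 + (√10 - 1*528)) - 1*(-3404289) = (-128 + (√10 - 528)) + 3404289 = (-128 + (-528 + √10)) + 3404289 = (-656 + √10) + 3404289 = 3403633 + √10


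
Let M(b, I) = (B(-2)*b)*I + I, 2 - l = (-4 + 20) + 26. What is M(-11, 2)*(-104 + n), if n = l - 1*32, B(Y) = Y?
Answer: -8096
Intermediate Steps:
l = -40 (l = 2 - ((-4 + 20) + 26) = 2 - (16 + 26) = 2 - 1*42 = 2 - 42 = -40)
M(b, I) = I - 2*I*b (M(b, I) = (-2*b)*I + I = -2*I*b + I = I - 2*I*b)
n = -72 (n = -40 - 1*32 = -40 - 32 = -72)
M(-11, 2)*(-104 + n) = (2*(1 - 2*(-11)))*(-104 - 72) = (2*(1 + 22))*(-176) = (2*23)*(-176) = 46*(-176) = -8096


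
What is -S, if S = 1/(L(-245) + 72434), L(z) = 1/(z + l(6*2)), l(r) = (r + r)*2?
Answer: -197/14269497 ≈ -1.3806e-5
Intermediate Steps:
l(r) = 4*r (l(r) = (2*r)*2 = 4*r)
L(z) = 1/(48 + z) (L(z) = 1/(z + 4*(6*2)) = 1/(z + 4*12) = 1/(z + 48) = 1/(48 + z))
S = 197/14269497 (S = 1/(1/(48 - 245) + 72434) = 1/(1/(-197) + 72434) = 1/(-1/197 + 72434) = 1/(14269497/197) = 197/14269497 ≈ 1.3806e-5)
-S = -1*197/14269497 = -197/14269497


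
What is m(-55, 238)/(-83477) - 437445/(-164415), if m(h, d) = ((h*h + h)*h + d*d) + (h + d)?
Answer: 3602038354/914991397 ≈ 3.9367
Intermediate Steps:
m(h, d) = d + h + d² + h*(h + h²) (m(h, d) = ((h² + h)*h + d²) + (d + h) = ((h + h²)*h + d²) + (d + h) = (h*(h + h²) + d²) + (d + h) = (d² + h*(h + h²)) + (d + h) = d + h + d² + h*(h + h²))
m(-55, 238)/(-83477) - 437445/(-164415) = (238 - 55 + 238² + (-55)² + (-55)³)/(-83477) - 437445/(-164415) = (238 - 55 + 56644 + 3025 - 166375)*(-1/83477) - 437445*(-1/164415) = -106523*(-1/83477) + 29163/10961 = 106523/83477 + 29163/10961 = 3602038354/914991397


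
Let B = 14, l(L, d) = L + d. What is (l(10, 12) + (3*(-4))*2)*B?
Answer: -28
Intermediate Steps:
(l(10, 12) + (3*(-4))*2)*B = ((10 + 12) + (3*(-4))*2)*14 = (22 - 12*2)*14 = (22 - 24)*14 = -2*14 = -28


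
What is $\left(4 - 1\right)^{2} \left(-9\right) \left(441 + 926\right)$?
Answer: $-110727$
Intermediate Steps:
$\left(4 - 1\right)^{2} \left(-9\right) \left(441 + 926\right) = 3^{2} \left(-9\right) 1367 = 9 \left(-9\right) 1367 = \left(-81\right) 1367 = -110727$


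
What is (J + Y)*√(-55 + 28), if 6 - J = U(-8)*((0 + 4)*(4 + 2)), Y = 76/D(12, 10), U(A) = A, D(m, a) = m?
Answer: 613*I*√3 ≈ 1061.7*I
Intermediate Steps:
Y = 19/3 (Y = 76/12 = 76*(1/12) = 19/3 ≈ 6.3333)
J = 198 (J = 6 - (-8)*(0 + 4)*(4 + 2) = 6 - (-8)*4*6 = 6 - (-8)*24 = 6 - 1*(-192) = 6 + 192 = 198)
(J + Y)*√(-55 + 28) = (198 + 19/3)*√(-55 + 28) = 613*√(-27)/3 = 613*(3*I*√3)/3 = 613*I*√3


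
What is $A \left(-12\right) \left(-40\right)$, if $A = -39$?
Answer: $-18720$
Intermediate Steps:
$A \left(-12\right) \left(-40\right) = \left(-39\right) \left(-12\right) \left(-40\right) = 468 \left(-40\right) = -18720$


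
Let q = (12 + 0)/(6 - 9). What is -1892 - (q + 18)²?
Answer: -2088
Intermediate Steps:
q = -4 (q = 12/(-3) = 12*(-⅓) = -4)
-1892 - (q + 18)² = -1892 - (-4 + 18)² = -1892 - 1*14² = -1892 - 1*196 = -1892 - 196 = -2088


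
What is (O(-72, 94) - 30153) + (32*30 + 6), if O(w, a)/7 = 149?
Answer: -28144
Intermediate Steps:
O(w, a) = 1043 (O(w, a) = 7*149 = 1043)
(O(-72, 94) - 30153) + (32*30 + 6) = (1043 - 30153) + (32*30 + 6) = -29110 + (960 + 6) = -29110 + 966 = -28144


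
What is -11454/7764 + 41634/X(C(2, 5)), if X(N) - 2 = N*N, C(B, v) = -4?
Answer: 2991113/1294 ≈ 2311.5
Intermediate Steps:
X(N) = 2 + N**2 (X(N) = 2 + N*N = 2 + N**2)
-11454/7764 + 41634/X(C(2, 5)) = -11454/7764 + 41634/(2 + (-4)**2) = -11454*1/7764 + 41634/(2 + 16) = -1909/1294 + 41634/18 = -1909/1294 + 41634*(1/18) = -1909/1294 + 2313 = 2991113/1294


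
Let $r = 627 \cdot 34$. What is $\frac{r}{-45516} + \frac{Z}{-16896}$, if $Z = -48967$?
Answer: $\frac{155716087}{64086528} \approx 2.4298$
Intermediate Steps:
$r = 21318$
$\frac{r}{-45516} + \frac{Z}{-16896} = \frac{21318}{-45516} - \frac{48967}{-16896} = 21318 \left(- \frac{1}{45516}\right) - - \frac{48967}{16896} = - \frac{3553}{7586} + \frac{48967}{16896} = \frac{155716087}{64086528}$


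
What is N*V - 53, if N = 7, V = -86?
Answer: -655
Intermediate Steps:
N*V - 53 = 7*(-86) - 53 = -602 - 53 = -655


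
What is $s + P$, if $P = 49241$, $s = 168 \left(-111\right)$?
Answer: $30593$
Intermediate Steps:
$s = -18648$
$s + P = -18648 + 49241 = 30593$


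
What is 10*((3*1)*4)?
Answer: 120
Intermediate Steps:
10*((3*1)*4) = 10*(3*4) = 10*12 = 120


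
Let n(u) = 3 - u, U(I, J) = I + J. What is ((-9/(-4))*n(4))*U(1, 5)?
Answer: -27/2 ≈ -13.500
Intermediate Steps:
((-9/(-4))*n(4))*U(1, 5) = ((-9/(-4))*(3 - 1*4))*(1 + 5) = ((-1/4*(-9))*(3 - 4))*6 = ((9/4)*(-1))*6 = -9/4*6 = -27/2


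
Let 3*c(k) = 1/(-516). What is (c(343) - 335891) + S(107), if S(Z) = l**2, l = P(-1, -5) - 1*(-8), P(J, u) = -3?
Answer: -519920569/1548 ≈ -3.3587e+5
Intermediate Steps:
c(k) = -1/1548 (c(k) = (1/3)/(-516) = (1/3)*(-1/516) = -1/1548)
l = 5 (l = -3 - 1*(-8) = -3 + 8 = 5)
S(Z) = 25 (S(Z) = 5**2 = 25)
(c(343) - 335891) + S(107) = (-1/1548 - 335891) + 25 = -519959269/1548 + 25 = -519920569/1548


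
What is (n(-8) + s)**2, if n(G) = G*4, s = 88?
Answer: 3136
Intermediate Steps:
n(G) = 4*G
(n(-8) + s)**2 = (4*(-8) + 88)**2 = (-32 + 88)**2 = 56**2 = 3136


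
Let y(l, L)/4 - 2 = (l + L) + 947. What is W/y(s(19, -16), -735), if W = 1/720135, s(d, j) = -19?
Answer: 1/561705300 ≈ 1.7803e-9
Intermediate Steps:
y(l, L) = 3796 + 4*L + 4*l (y(l, L) = 8 + 4*((l + L) + 947) = 8 + 4*((L + l) + 947) = 8 + 4*(947 + L + l) = 8 + (3788 + 4*L + 4*l) = 3796 + 4*L + 4*l)
W = 1/720135 ≈ 1.3886e-6
W/y(s(19, -16), -735) = 1/(720135*(3796 + 4*(-735) + 4*(-19))) = 1/(720135*(3796 - 2940 - 76)) = (1/720135)/780 = (1/720135)*(1/780) = 1/561705300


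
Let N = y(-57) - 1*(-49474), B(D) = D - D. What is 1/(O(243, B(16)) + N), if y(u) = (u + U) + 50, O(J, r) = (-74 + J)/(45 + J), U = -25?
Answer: 288/14239465 ≈ 2.0225e-5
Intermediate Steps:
B(D) = 0
O(J, r) = (-74 + J)/(45 + J)
y(u) = 25 + u (y(u) = (u - 25) + 50 = (-25 + u) + 50 = 25 + u)
N = 49442 (N = (25 - 57) - 1*(-49474) = -32 + 49474 = 49442)
1/(O(243, B(16)) + N) = 1/((-74 + 243)/(45 + 243) + 49442) = 1/(169/288 + 49442) = 1/(14239465/288) = 288/14239465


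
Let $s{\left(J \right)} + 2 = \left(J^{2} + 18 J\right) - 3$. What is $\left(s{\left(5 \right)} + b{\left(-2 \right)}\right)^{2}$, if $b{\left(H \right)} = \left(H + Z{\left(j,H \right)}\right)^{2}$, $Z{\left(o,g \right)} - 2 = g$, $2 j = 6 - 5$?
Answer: $12996$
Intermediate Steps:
$j = \frac{1}{2}$ ($j = \frac{6 - 5}{2} = \frac{1}{2} \cdot 1 = \frac{1}{2} \approx 0.5$)
$Z{\left(o,g \right)} = 2 + g$
$b{\left(H \right)} = \left(2 + 2 H\right)^{2}$ ($b{\left(H \right)} = \left(H + \left(2 + H\right)\right)^{2} = \left(2 + 2 H\right)^{2}$)
$s{\left(J \right)} = -5 + J^{2} + 18 J$ ($s{\left(J \right)} = -2 - \left(3 - J^{2} - 18 J\right) = -2 + \left(-3 + J^{2} + 18 J\right) = -5 + J^{2} + 18 J$)
$\left(s{\left(5 \right)} + b{\left(-2 \right)}\right)^{2} = \left(\left(-5 + 5^{2} + 18 \cdot 5\right) + 4 \left(1 - 2\right)^{2}\right)^{2} = \left(\left(-5 + 25 + 90\right) + 4 \left(-1\right)^{2}\right)^{2} = \left(110 + 4 \cdot 1\right)^{2} = \left(110 + 4\right)^{2} = 114^{2} = 12996$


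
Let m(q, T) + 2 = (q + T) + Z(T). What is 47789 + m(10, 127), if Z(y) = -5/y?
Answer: 6086343/127 ≈ 47924.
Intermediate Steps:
m(q, T) = -2 + T + q - 5/T (m(q, T) = -2 + ((q + T) - 5/T) = -2 + ((T + q) - 5/T) = -2 + (T + q - 5/T) = -2 + T + q - 5/T)
47789 + m(10, 127) = 47789 + (-2 + 127 + 10 - 5/127) = 47789 + 17140/127 = 6086343/127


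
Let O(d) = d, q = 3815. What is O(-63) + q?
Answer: 3752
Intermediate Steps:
O(-63) + q = -63 + 3815 = 3752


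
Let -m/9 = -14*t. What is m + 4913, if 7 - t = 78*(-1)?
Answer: 15623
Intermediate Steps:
t = 85 (t = 7 - 78*(-1) = 7 - 1*(-78) = 7 + 78 = 85)
m = 10710 (m = -(-126)*85 = -9*(-1190) = 10710)
m + 4913 = 10710 + 4913 = 15623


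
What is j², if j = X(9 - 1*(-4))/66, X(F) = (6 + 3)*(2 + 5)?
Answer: 441/484 ≈ 0.91116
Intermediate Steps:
X(F) = 63 (X(F) = 9*7 = 63)
j = 21/22 (j = 63/66 = 63*(1/66) = 21/22 ≈ 0.95455)
j² = (21/22)² = 441/484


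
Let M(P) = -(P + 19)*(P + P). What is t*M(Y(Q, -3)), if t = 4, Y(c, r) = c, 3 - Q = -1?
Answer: -736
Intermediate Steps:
Q = 4 (Q = 3 - 1*(-1) = 3 + 1 = 4)
M(P) = -2*P*(19 + P) (M(P) = -(19 + P)*2*P = -2*P*(19 + P))
t*M(Y(Q, -3)) = 4*(-2*4*(19 + 4)) = 4*(-2*4*23) = 4*(-184) = -736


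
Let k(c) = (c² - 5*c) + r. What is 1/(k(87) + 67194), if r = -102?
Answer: 1/74226 ≈ 1.3472e-5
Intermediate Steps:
k(c) = -102 + c² - 5*c (k(c) = (c² - 5*c) - 102 = -102 + c² - 5*c)
1/(k(87) + 67194) = 1/((-102 + 87² - 5*87) + 67194) = 1/((-102 + 7569 - 435) + 67194) = 1/(7032 + 67194) = 1/74226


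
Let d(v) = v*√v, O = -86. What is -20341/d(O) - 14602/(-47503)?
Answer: 14602/47503 - 20341*I*√86/7396 ≈ 0.30739 - 25.505*I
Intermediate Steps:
d(v) = v^(3/2)
-20341/d(O) - 14602/(-47503) = -20341*I*√86/7396 - 14602/(-47503) = -20341*I*√86/7396 - 14602*(-1/47503) = -20341*I*√86/7396 + 14602/47503 = 14602/47503 - 20341*I*√86/7396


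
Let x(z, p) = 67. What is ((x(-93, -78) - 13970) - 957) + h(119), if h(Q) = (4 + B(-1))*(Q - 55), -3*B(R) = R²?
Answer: -43876/3 ≈ -14625.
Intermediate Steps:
B(R) = -R²/3
h(Q) = -605/3 + 11*Q/3 (h(Q) = (4 - ⅓*(-1)²)*(Q - 55) = (4 - ⅓*1)*(-55 + Q) = (4 - ⅓)*(-55 + Q) = 11*(-55 + Q)/3 = -605/3 + 11*Q/3)
((x(-93, -78) - 13970) - 957) + h(119) = ((67 - 13970) - 957) + (-605/3 + (11/3)*119) = (-13903 - 957) + (-605/3 + 1309/3) = -14860 + 704/3 = -43876/3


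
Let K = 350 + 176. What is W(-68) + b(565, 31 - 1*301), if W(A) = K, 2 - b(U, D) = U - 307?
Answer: 270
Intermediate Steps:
K = 526
b(U, D) = 309 - U (b(U, D) = 2 - (U - 307) = 2 - (-307 + U) = 2 + (307 - U) = 309 - U)
W(A) = 526
W(-68) + b(565, 31 - 1*301) = 526 + (309 - 1*565) = 526 + (309 - 565) = 526 - 256 = 270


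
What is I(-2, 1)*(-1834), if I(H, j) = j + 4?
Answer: -9170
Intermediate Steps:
I(H, j) = 4 + j
I(-2, 1)*(-1834) = (4 + 1)*(-1834) = 5*(-1834) = -9170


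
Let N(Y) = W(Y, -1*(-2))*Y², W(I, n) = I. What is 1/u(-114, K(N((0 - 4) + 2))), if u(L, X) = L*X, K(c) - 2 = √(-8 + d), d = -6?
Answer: I/(114*(√14 - 2*I)) ≈ -0.00097466 + 0.0018234*I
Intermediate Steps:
N(Y) = Y³ (N(Y) = Y*Y² = Y³)
K(c) = 2 + I*√14 (K(c) = 2 + √(-8 - 6) = 2 + √(-14) = 2 + I*√14)
1/u(-114, K(N((0 - 4) + 2))) = 1/(-114*(2 + I*√14)) = 1/(-228 - 114*I*√14)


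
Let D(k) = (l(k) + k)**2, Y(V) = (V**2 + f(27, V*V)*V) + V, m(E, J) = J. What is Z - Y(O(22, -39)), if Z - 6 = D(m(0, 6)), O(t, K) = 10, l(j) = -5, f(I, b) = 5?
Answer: -153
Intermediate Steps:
Y(V) = V**2 + 6*V (Y(V) = (V**2 + 5*V) + V = V**2 + 6*V)
D(k) = (-5 + k)**2
Z = 7 (Z = 6 + (-5 + 6)**2 = 6 + 1**2 = 6 + 1 = 7)
Z - Y(O(22, -39)) = 7 - 10*(6 + 10) = 7 - 10*16 = 7 - 1*160 = 7 - 160 = -153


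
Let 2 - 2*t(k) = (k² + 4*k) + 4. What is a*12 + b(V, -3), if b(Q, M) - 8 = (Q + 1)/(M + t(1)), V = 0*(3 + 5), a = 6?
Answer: 1038/13 ≈ 79.846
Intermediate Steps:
t(k) = -1 - 2*k - k²/2 (t(k) = 1 - ((k² + 4*k) + 4)/2 = 1 - (4 + k² + 4*k)/2 = 1 + (-2 - 2*k - k²/2) = -1 - 2*k - k²/2)
V = 0 (V = 0*8 = 0)
b(Q, M) = 8 + (1 + Q)/(-7/2 + M) (b(Q, M) = 8 + (Q + 1)/(M + (-1 - 2*1 - ½*1²)) = 8 + (1 + Q)/(M + (-1 - 2 - ½*1)) = 8 + (1 + Q)/(M + (-1 - 2 - ½)) = 8 + (1 + Q)/(M - 7/2) = 8 + (1 + Q)/(-7/2 + M))
a*12 + b(V, -3) = 6*12 + 2*(-27 + 0 + 8*(-3))/(-7 + 2*(-3)) = 72 + 2*(-27 + 0 - 24)/(-7 - 6) = 72 + 2*(-51)/(-13) = 72 + 2*(-1/13)*(-51) = 72 + 102/13 = 1038/13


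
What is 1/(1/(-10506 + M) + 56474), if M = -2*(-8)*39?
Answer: 9882/558076067 ≈ 1.7707e-5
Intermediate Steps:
M = 624 (M = 16*39 = 624)
1/(1/(-10506 + M) + 56474) = 1/(1/(-10506 + 624) + 56474) = 1/(1/(-9882) + 56474) = 1/(-1/9882 + 56474) = 1/(558076067/9882) = 9882/558076067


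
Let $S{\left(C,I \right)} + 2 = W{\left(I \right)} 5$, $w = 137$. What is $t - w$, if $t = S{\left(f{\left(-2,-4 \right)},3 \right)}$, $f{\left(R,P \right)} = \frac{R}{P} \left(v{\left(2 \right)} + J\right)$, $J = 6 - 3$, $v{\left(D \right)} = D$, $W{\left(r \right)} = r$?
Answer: $-124$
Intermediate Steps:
$J = 3$
$f{\left(R,P \right)} = \frac{5 R}{P}$ ($f{\left(R,P \right)} = \frac{R}{P} \left(2 + 3\right) = \frac{R}{P} 5 = \frac{5 R}{P}$)
$S{\left(C,I \right)} = -2 + 5 I$ ($S{\left(C,I \right)} = -2 + I 5 = -2 + 5 I$)
$t = 13$ ($t = -2 + 5 \cdot 3 = -2 + 15 = 13$)
$t - w = 13 - 137 = -124$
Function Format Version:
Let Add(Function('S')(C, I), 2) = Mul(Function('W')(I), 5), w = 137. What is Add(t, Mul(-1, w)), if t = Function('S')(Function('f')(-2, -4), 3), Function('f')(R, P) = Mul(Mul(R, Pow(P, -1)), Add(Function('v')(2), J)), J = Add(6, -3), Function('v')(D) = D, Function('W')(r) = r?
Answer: -124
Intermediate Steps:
J = 3
Function('f')(R, P) = Mul(5, R, Pow(P, -1)) (Function('f')(R, P) = Mul(Mul(R, Pow(P, -1)), Add(2, 3)) = Mul(Mul(R, Pow(P, -1)), 5) = Mul(5, R, Pow(P, -1)))
Function('S')(C, I) = Add(-2, Mul(5, I)) (Function('S')(C, I) = Add(-2, Mul(I, 5)) = Add(-2, Mul(5, I)))
t = 13 (t = Add(-2, Mul(5, 3)) = Add(-2, 15) = 13)
Add(t, Mul(-1, w)) = Add(13, Mul(-1, 137)) = Add(13, -137) = -124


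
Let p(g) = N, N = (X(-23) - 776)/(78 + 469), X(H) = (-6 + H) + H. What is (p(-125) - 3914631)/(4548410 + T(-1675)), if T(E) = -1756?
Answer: -2141303985/2487019738 ≈ -0.86099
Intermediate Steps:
X(H) = -6 + 2*H
N = -828/547 (N = ((-6 + 2*(-23)) - 776)/(78 + 469) = ((-6 - 46) - 776)/547 = (-52 - 776)*(1/547) = -828*1/547 = -828/547 ≈ -1.5137)
p(g) = -828/547
(p(-125) - 3914631)/(4548410 + T(-1675)) = (-828/547 - 3914631)/(4548410 - 1756) = -2141303985/547/4546654 = -2141303985/547*1/4546654 = -2141303985/2487019738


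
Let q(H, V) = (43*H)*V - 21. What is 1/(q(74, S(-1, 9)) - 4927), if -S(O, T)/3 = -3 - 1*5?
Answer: 1/71420 ≈ 1.4002e-5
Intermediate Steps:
S(O, T) = 24 (S(O, T) = -3*(-3 - 1*5) = -3*(-3 - 5) = -3*(-8) = 24)
q(H, V) = -21 + 43*H*V (q(H, V) = 43*H*V - 21 = -21 + 43*H*V)
1/(q(74, S(-1, 9)) - 4927) = 1/((-21 + 43*74*24) - 4927) = 1/((-21 + 76368) - 4927) = 1/(76347 - 4927) = 1/71420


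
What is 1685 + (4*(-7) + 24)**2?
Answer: 1701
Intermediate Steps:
1685 + (4*(-7) + 24)**2 = 1685 + (-28 + 24)**2 = 1685 + (-4)**2 = 1685 + 16 = 1701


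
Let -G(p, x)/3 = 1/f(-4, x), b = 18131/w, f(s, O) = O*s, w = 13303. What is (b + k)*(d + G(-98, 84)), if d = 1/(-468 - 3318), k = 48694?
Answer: 56666587461/134307088 ≈ 421.92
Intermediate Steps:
b = 18131/13303 ≈ 1.3629
d = -1/3786 (d = 1/(-3786) = -1/3786 ≈ -0.00026413)
G(p, x) = 3/(4*x) (G(p, x) = -3*(-1/(4*x)) = -(-3)/(4*x) = 3/(4*x))
(b + k)*(d + G(-98, 84)) = (18131/13303 + 48694)*(-1/3786 + (3/4)/84) = 647794413*(-1/3786 + (3/4)*(1/84))/13303 = 647794413*(-1/3786 + 1/112)/13303 = (647794413/13303)*(1837/212016) = 56666587461/134307088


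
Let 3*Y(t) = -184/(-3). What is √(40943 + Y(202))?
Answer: √368671/3 ≈ 202.39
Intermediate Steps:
Y(t) = 184/9 (Y(t) = (-184/(-3))/3 = (-184*(-⅓))/3 = (⅓)*(184/3) = 184/9)
√(40943 + Y(202)) = √(40943 + 184/9) = √(368671/9) = √368671/3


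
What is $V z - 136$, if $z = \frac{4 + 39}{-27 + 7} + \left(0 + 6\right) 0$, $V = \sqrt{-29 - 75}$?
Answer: $-136 - \frac{43 i \sqrt{26}}{10} \approx -136.0 - 21.926 i$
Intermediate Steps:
$V = 2 i \sqrt{26}$ ($V = \sqrt{-104} = 2 i \sqrt{26} \approx 10.198 i$)
$z = - \frac{43}{20}$ ($z = \frac{43}{-20} + 6 \cdot 0 = 43 \left(- \frac{1}{20}\right) + 0 = - \frac{43}{20} + 0 = - \frac{43}{20} \approx -2.15$)
$V z - 136 = 2 i \sqrt{26} \left(- \frac{43}{20}\right) - 136 = - \frac{43 i \sqrt{26}}{10} - 136 = -136 - \frac{43 i \sqrt{26}}{10}$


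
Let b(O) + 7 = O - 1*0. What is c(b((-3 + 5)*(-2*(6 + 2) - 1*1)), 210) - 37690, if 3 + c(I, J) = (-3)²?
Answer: -37684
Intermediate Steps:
b(O) = -7 + O (b(O) = -7 + (O - 1*0) = -7 + (O + 0) = -7 + O)
c(I, J) = 6 (c(I, J) = -3 + (-3)² = -3 + 9 = 6)
c(b((-3 + 5)*(-2*(6 + 2) - 1*1)), 210) - 37690 = 6 - 37690 = -37684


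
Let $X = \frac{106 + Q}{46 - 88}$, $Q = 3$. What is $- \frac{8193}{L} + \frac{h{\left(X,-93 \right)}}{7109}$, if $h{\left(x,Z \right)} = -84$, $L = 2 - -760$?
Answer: $- \frac{19436015}{1805686} \approx -10.764$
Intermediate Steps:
$X = - \frac{109}{42}$ ($X = \frac{106 + 3}{46 - 88} = \frac{109}{-42} = 109 \left(- \frac{1}{42}\right) = - \frac{109}{42} \approx -2.5952$)
$L = 762$ ($L = 2 + 760 = 762$)
$- \frac{8193}{L} + \frac{h{\left(X,-93 \right)}}{7109} = - \frac{8193}{762} - \frac{84}{7109} = \left(-8193\right) \frac{1}{762} - \frac{84}{7109} = - \frac{2731}{254} - \frac{84}{7109} = - \frac{19436015}{1805686}$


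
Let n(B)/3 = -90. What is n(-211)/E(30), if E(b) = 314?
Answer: -135/157 ≈ -0.85987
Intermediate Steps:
n(B) = -270 (n(B) = 3*(-90) = -270)
n(-211)/E(30) = -270/314 = -270*1/314 = -135/157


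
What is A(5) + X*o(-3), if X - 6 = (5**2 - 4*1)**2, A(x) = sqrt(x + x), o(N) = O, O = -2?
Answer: -894 + sqrt(10) ≈ -890.84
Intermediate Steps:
o(N) = -2
A(x) = sqrt(2)*sqrt(x) (A(x) = sqrt(2*x) = sqrt(2)*sqrt(x))
X = 447 (X = 6 + (5**2 - 4*1)**2 = 6 + (25 - 4)**2 = 6 + 21**2 = 6 + 441 = 447)
A(5) + X*o(-3) = sqrt(2)*sqrt(5) + 447*(-2) = sqrt(10) - 894 = -894 + sqrt(10)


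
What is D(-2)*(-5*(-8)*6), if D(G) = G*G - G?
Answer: 1440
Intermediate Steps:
D(G) = G² - G
D(-2)*(-5*(-8)*6) = (-2*(-1 - 2))*(-5*(-8)*6) = (-2*(-3))*(40*6) = 6*240 = 1440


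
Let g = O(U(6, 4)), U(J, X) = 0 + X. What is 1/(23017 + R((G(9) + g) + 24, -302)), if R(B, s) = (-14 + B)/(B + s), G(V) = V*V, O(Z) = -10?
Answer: 23/529382 ≈ 4.3447e-5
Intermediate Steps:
U(J, X) = X
G(V) = V²
g = -10
R(B, s) = (-14 + B)/(B + s)
1/(23017 + R((G(9) + g) + 24, -302)) = 1/(23017 + (-14 + ((9² - 10) + 24))/(((9² - 10) + 24) - 302)) = 1/(23017 + (-14 + ((81 - 10) + 24))/(((81 - 10) + 24) - 302)) = 1/(23017 + (-14 + (71 + 24))/((71 + 24) - 302)) = 1/(23017 + (-14 + 95)/(95 - 302)) = 1/(23017 + 81/(-207)) = 1/(23017 - 1/207*81) = 1/(23017 - 9/23) = 1/(529382/23) = 23/529382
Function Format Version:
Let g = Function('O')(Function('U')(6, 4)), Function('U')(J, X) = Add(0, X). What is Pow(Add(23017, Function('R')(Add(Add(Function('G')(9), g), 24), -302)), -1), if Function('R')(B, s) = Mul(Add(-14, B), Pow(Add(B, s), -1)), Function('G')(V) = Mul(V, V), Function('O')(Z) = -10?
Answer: Rational(23, 529382) ≈ 4.3447e-5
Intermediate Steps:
Function('U')(J, X) = X
Function('G')(V) = Pow(V, 2)
g = -10
Function('R')(B, s) = Mul(Pow(Add(B, s), -1), Add(-14, B))
Pow(Add(23017, Function('R')(Add(Add(Function('G')(9), g), 24), -302)), -1) = Pow(Add(23017, Mul(Pow(Add(Add(Add(Pow(9, 2), -10), 24), -302), -1), Add(-14, Add(Add(Pow(9, 2), -10), 24)))), -1) = Pow(Add(23017, Mul(Pow(Add(Add(Add(81, -10), 24), -302), -1), Add(-14, Add(Add(81, -10), 24)))), -1) = Pow(Add(23017, Mul(Pow(Add(Add(71, 24), -302), -1), Add(-14, Add(71, 24)))), -1) = Pow(Add(23017, Mul(Pow(Add(95, -302), -1), Add(-14, 95))), -1) = Pow(Add(23017, Mul(Pow(-207, -1), 81)), -1) = Pow(Add(23017, Mul(Rational(-1, 207), 81)), -1) = Pow(Add(23017, Rational(-9, 23)), -1) = Pow(Rational(529382, 23), -1) = Rational(23, 529382)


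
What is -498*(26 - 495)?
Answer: 233562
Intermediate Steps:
-498*(26 - 495) = -498*(-469) = 233562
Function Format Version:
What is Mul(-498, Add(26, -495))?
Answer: 233562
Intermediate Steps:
Mul(-498, Add(26, -495)) = Mul(-498, -469) = 233562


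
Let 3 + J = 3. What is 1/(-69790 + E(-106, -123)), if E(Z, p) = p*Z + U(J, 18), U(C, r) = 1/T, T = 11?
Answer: -11/624271 ≈ -1.7621e-5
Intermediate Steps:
J = 0 (J = -3 + 3 = 0)
U(C, r) = 1/11
E(Z, p) = 1/11 + Z*p (E(Z, p) = p*Z + 1/11 = Z*p + 1/11 = 1/11 + Z*p)
1/(-69790 + E(-106, -123)) = 1/(-69790 + (1/11 - 106*(-123))) = 1/(-69790 + (1/11 + 13038)) = 1/(-69790 + 143419/11) = 1/(-624271/11) = -11/624271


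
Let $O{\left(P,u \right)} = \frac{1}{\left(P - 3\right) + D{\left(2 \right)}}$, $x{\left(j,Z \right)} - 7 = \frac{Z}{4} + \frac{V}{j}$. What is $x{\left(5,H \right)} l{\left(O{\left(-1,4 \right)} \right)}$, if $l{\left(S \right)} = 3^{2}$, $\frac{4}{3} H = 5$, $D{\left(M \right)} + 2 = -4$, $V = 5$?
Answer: $\frac{1287}{16} \approx 80.438$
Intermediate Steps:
$D{\left(M \right)} = -6$ ($D{\left(M \right)} = -2 - 4 = -6$)
$H = \frac{15}{4}$ ($H = \frac{3}{4} \cdot 5 = \frac{15}{4} \approx 3.75$)
$x{\left(j,Z \right)} = 7 + \frac{5}{j} + \frac{Z}{4}$ ($x{\left(j,Z \right)} = 7 + \left(\frac{Z}{4} + \frac{5}{j}\right) = 7 + \left(\frac{5}{j} + \frac{Z}{4}\right) = 7 + \frac{5}{j} + \frac{Z}{4}$)
$O{\left(P,u \right)} = \frac{1}{-9 + P}$ ($O{\left(P,u \right)} = \frac{1}{\left(P - 3\right) - 6} = \frac{1}{\left(-3 + P\right) - 6} = \frac{1}{-9 + P}$)
$l{\left(S \right)} = 9$
$x{\left(5,H \right)} l{\left(O{\left(-1,4 \right)} \right)} = \left(7 + \frac{5}{5} + \frac{1}{4} \cdot \frac{15}{4}\right) 9 = \left(7 + 5 \cdot \frac{1}{5} + \frac{15}{16}\right) 9 = \left(7 + 1 + \frac{15}{16}\right) 9 = \frac{143}{16} \cdot 9 = \frac{1287}{16}$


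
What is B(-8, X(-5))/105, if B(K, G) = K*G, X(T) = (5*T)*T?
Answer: -200/21 ≈ -9.5238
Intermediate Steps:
X(T) = 5*T²
B(K, G) = G*K
B(-8, X(-5))/105 = ((5*(-5)²)*(-8))/105 = ((5*25)*(-8))*(1/105) = (125*(-8))*(1/105) = -1000*1/105 = -200/21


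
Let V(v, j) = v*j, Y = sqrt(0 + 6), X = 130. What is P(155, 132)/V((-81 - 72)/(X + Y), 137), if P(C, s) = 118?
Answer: -15340/20961 - 118*sqrt(6)/20961 ≈ -0.74562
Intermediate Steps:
Y = sqrt(6) ≈ 2.4495
V(v, j) = j*v
P(155, 132)/V((-81 - 72)/(X + Y), 137) = 118/((137*((-81 - 72)/(130 + sqrt(6))))) = 118/((137*(-153/(130 + sqrt(6))))) = 118/((-20961/(130 + sqrt(6)))) = 118*(-130/20961 - sqrt(6)/20961) = -15340/20961 - 118*sqrt(6)/20961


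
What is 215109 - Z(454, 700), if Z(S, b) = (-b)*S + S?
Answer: 532455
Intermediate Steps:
Z(S, b) = S - S*b (Z(S, b) = -S*b + S = S - S*b)
215109 - Z(454, 700) = 215109 - 454*(1 - 1*700) = 215109 - 454*(1 - 700) = 215109 - 454*(-699) = 215109 - 1*(-317346) = 215109 + 317346 = 532455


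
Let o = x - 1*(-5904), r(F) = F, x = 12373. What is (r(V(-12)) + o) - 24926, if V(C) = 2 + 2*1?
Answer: -6645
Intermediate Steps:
V(C) = 4 (V(C) = 2 + 2 = 4)
o = 18277 (o = 12373 - 1*(-5904) = 12373 + 5904 = 18277)
(r(V(-12)) + o) - 24926 = (4 + 18277) - 24926 = 18281 - 24926 = -6645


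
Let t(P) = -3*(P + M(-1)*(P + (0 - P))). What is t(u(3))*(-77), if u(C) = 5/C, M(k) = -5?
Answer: 385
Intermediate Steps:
t(P) = -3*P (t(P) = -3*(P - 5*(P + (0 - P))) = -3*(P - 5*(P - P)) = -3*(P - 5*0) = -3*(P + 0) = -3*P)
t(u(3))*(-77) = -15/3*(-77) = -3*5/3*(-77) = -5*(-77) = 385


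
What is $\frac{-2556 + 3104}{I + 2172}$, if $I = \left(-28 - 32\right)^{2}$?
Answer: $\frac{137}{1443} \approx 0.094941$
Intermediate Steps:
$I = 3600$ ($I = \left(-60\right)^{2} = 3600$)
$\frac{-2556 + 3104}{I + 2172} = \frac{-2556 + 3104}{3600 + 2172} = \frac{548}{5772} = 548 \cdot \frac{1}{5772} = \frac{137}{1443}$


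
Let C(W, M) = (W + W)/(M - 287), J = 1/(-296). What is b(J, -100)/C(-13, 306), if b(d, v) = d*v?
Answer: -475/1924 ≈ -0.24688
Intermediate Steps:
J = -1/296 ≈ -0.0033784
C(W, M) = 2*W/(-287 + M) (C(W, M) = (2*W)/(-287 + M) = 2*W/(-287 + M))
b(J, -100)/C(-13, 306) = (-1/296*(-100))/((2*(-13)/(-287 + 306))) = 25/(74*((2*(-13)/19))) = 25/(74*((2*(-13)*(1/19)))) = 25/(74*(-26/19)) = (25/74)*(-19/26) = -475/1924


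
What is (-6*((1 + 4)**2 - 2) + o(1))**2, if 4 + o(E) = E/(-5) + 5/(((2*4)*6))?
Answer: 1163014609/57600 ≈ 20191.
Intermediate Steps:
o(E) = -187/48 - E/5 (o(E) = -4 + (E/(-5) + 5/(((2*4)*6))) = -4 + (E*(-1/5) + 5/((8*6))) = -4 + (-E/5 + 5/48) = -4 + (5/48 - E/5) = -187/48 - E/5)
(-6*((1 + 4)**2 - 2) + o(1))**2 = (-6*((1 + 4)**2 - 2) + (-187/48 - 1/5*1))**2 = (-6*(5**2 - 2) + (-187/48 - 1/5))**2 = (-6*(25 - 2) - 983/240)**2 = (-6*23 - 983/240)**2 = (-138 - 983/240)**2 = (-34103/240)**2 = 1163014609/57600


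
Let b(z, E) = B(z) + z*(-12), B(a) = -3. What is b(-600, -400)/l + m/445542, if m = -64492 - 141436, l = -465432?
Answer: -16508674445/34561584024 ≈ -0.47766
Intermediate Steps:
m = -205928
b(z, E) = -3 - 12*z (b(z, E) = -3 + z*(-12) = -3 - 12*z)
b(-600, -400)/l + m/445542 = (-3 - 12*(-600))/(-465432) - 205928/445542 = (-3 + 7200)*(-1/465432) - 205928*1/445542 = 7197*(-1/465432) - 102964/222771 = -2399/155144 - 102964/222771 = -16508674445/34561584024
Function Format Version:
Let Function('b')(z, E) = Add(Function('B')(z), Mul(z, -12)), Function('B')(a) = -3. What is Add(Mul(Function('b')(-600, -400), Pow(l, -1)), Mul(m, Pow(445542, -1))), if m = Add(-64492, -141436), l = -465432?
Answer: Rational(-16508674445, 34561584024) ≈ -0.47766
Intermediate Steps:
m = -205928
Function('b')(z, E) = Add(-3, Mul(-12, z)) (Function('b')(z, E) = Add(-3, Mul(z, -12)) = Add(-3, Mul(-12, z)))
Add(Mul(Function('b')(-600, -400), Pow(l, -1)), Mul(m, Pow(445542, -1))) = Add(Mul(Add(-3, Mul(-12, -600)), Pow(-465432, -1)), Mul(-205928, Pow(445542, -1))) = Add(Mul(Add(-3, 7200), Rational(-1, 465432)), Mul(-205928, Rational(1, 445542))) = Add(Mul(7197, Rational(-1, 465432)), Rational(-102964, 222771)) = Add(Rational(-2399, 155144), Rational(-102964, 222771)) = Rational(-16508674445, 34561584024)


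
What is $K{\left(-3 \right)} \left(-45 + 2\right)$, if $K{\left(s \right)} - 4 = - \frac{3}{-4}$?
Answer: $- \frac{817}{4} \approx -204.25$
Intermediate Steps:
$K{\left(s \right)} = \frac{19}{4}$ ($K{\left(s \right)} = 4 - \frac{3}{-4} = 4 - - \frac{3}{4} = 4 + \frac{3}{4} = \frac{19}{4}$)
$K{\left(-3 \right)} \left(-45 + 2\right) = \frac{19 \left(-45 + 2\right)}{4} = \frac{19}{4} \left(-43\right) = - \frac{817}{4}$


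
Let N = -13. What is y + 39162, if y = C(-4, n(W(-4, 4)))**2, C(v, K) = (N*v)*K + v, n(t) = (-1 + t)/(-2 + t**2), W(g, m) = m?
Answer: 1921438/49 ≈ 39213.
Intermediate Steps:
n(t) = (-1 + t)/(-2 + t**2)
C(v, K) = v - 13*K*v (C(v, K) = (-13*v)*K + v = -13*K*v + v = v - 13*K*v)
y = 2500/49 (y = (-4*(1 - 13*(-1 + 4)/(-2 + 4**2)))**2 = (-4*(1 - 13*3/(-2 + 16)))**2 = (-4*(1 - 13*3/14))**2 = (-4*(1 - 39/14))**2 = (-4*(-25/14))**2 = (50/7)**2 = 2500/49 ≈ 51.020)
y + 39162 = 2500/49 + 39162 = 1921438/49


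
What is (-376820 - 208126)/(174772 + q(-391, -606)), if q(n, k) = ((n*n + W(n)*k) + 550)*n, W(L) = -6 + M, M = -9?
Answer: 584946/63370939 ≈ 0.0092305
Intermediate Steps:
W(L) = -15 (W(L) = -6 - 9 = -15)
q(n, k) = n*(550 + n² - 15*k) (q(n, k) = ((n*n - 15*k) + 550)*n = ((n² - 15*k) + 550)*n = (550 + n² - 15*k)*n = n*(550 + n² - 15*k))
(-376820 - 208126)/(174772 + q(-391, -606)) = (-376820 - 208126)/(174772 - 391*(550 + (-391)² - 15*(-606))) = -584946/(174772 - 391*(550 + 152881 + 9090)) = -584946/(174772 - 391*162521) = -584946/(174772 - 63545711) = -584946/(-63370939) = -584946*(-1/63370939) = 584946/63370939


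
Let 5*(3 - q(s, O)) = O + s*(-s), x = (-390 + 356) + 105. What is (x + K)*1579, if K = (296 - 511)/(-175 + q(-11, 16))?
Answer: 17267944/151 ≈ 1.1436e+5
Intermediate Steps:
x = 71 (x = -34 + 105 = 71)
q(s, O) = 3 - O/5 + s²/5 (q(s, O) = 3 - (O + s*(-s))/5 = 3 - (O - s²)/5 = 3 + (-O/5 + s²/5) = 3 - O/5 + s²/5)
K = 215/151 (K = (296 - 511)/(-175 + (3 - ⅕*16 + (⅕)*(-11)²)) = -215/(-175 + (3 - 16/5 + (⅕)*121)) = -215/(-175 + (3 - 16/5 + 121/5)) = -215/(-175 + 24) = -215/(-151) = -215*(-1/151) = 215/151 ≈ 1.4238)
(x + K)*1579 = (71 + 215/151)*1579 = (10936/151)*1579 = 17267944/151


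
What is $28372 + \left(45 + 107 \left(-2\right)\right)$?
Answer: $28203$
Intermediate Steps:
$28372 + \left(45 + 107 \left(-2\right)\right) = 28372 + \left(45 - 214\right) = 28372 - 169 = 28203$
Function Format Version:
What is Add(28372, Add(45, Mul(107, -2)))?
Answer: 28203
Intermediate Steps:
Add(28372, Add(45, Mul(107, -2))) = Add(28372, Add(45, -214)) = Add(28372, -169) = 28203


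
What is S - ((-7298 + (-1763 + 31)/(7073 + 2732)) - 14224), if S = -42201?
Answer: -202755863/9805 ≈ -20679.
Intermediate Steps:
S - ((-7298 + (-1763 + 31)/(7073 + 2732)) - 14224) = -42201 - ((-7298 + (-1763 + 31)/(7073 + 2732)) - 14224) = -42201 - ((-7298 - 1732/9805) - 14224) = -42201 - (-71558622/9805 - 14224) = -42201 - 1*(-211024942/9805) = -42201 + 211024942/9805 = -202755863/9805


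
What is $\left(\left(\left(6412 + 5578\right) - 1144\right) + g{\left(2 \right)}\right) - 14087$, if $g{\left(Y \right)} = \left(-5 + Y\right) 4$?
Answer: $-3253$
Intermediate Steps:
$g{\left(Y \right)} = -20 + 4 Y$
$\left(\left(\left(6412 + 5578\right) - 1144\right) + g{\left(2 \right)}\right) - 14087 = \left(\left(\left(6412 + 5578\right) - 1144\right) + \left(-20 + 4 \cdot 2\right)\right) - 14087 = \left(\left(11990 - 1144\right) + \left(-20 + 8\right)\right) - 14087 = \left(10846 - 12\right) - 14087 = 10834 - 14087 = -3253$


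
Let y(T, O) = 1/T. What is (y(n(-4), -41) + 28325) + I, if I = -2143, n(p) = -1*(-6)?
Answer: 157093/6 ≈ 26182.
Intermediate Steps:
n(p) = 6
(y(n(-4), -41) + 28325) + I = (1/6 + 28325) - 2143 = 169951/6 - 2143 = 157093/6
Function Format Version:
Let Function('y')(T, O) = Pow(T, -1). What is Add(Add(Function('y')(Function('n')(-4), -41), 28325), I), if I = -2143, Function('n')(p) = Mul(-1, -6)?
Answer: Rational(157093, 6) ≈ 26182.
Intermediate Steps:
Function('n')(p) = 6
Add(Add(Function('y')(Function('n')(-4), -41), 28325), I) = Add(Add(Pow(6, -1), 28325), -2143) = Add(Add(Rational(1, 6), 28325), -2143) = Add(Rational(169951, 6), -2143) = Rational(157093, 6)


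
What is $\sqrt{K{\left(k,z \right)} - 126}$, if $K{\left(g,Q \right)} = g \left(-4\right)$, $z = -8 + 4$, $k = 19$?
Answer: $i \sqrt{202} \approx 14.213 i$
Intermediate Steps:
$z = -4$
$K{\left(g,Q \right)} = - 4 g$
$\sqrt{K{\left(k,z \right)} - 126} = \sqrt{\left(-4\right) 19 - 126} = \sqrt{-76 - 126} = \sqrt{-202} = i \sqrt{202}$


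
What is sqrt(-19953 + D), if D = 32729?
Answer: 2*sqrt(3194) ≈ 113.03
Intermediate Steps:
sqrt(-19953 + D) = sqrt(-19953 + 32729) = sqrt(12776) = 2*sqrt(3194)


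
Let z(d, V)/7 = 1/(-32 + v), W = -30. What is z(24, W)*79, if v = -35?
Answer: -553/67 ≈ -8.2537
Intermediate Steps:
z(d, V) = -7/67 (z(d, V) = 7/(-32 - 35) = 7/(-67) = 7*(-1/67) = -7/67)
z(24, W)*79 = -7/67*79 = -553/67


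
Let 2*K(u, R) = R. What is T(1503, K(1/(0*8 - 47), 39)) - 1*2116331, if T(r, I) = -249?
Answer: -2116580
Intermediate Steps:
K(u, R) = R/2
T(1503, K(1/(0*8 - 47), 39)) - 1*2116331 = -249 - 1*2116331 = -249 - 2116331 = -2116580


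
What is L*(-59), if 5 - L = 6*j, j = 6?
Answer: 1829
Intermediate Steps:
L = -31 (L = 5 - 6*6 = 5 - 1*36 = 5 - 36 = -31)
L*(-59) = -31*(-59) = 1829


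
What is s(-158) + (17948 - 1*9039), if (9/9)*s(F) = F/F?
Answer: 8910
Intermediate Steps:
s(F) = 1 (s(F) = F/F = 1)
s(-158) + (17948 - 1*9039) = 1 + (17948 - 1*9039) = 1 + (17948 - 9039) = 1 + 8909 = 8910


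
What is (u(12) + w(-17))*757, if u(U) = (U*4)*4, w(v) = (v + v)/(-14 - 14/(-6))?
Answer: 5164254/35 ≈ 1.4755e+5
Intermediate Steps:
w(v) = -6*v/35 (w(v) = (2*v)/(-14 - 14*(-⅙)) = (2*v)/(-14 + 7/3) = (2*v)/(-35/3) = (2*v)*(-3/35) = -6*v/35)
u(U) = 16*U (u(U) = (4*U)*4 = 16*U)
(u(12) + w(-17))*757 = (16*12 - 6/35*(-17))*757 = (192 + 102/35)*757 = (6822/35)*757 = 5164254/35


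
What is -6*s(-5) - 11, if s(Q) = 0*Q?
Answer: -11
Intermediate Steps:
s(Q) = 0
-6*s(-5) - 11 = -6*0 - 11 = 0 - 11 = -11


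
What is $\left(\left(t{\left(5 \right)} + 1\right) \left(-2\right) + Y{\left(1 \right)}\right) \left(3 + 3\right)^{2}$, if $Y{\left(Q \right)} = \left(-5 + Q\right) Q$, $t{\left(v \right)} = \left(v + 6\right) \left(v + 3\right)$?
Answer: $-6552$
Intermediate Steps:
$t{\left(v \right)} = \left(3 + v\right) \left(6 + v\right)$ ($t{\left(v \right)} = \left(6 + v\right) \left(3 + v\right) = \left(3 + v\right) \left(6 + v\right)$)
$Y{\left(Q \right)} = Q \left(-5 + Q\right)$
$\left(\left(t{\left(5 \right)} + 1\right) \left(-2\right) + Y{\left(1 \right)}\right) \left(3 + 3\right)^{2} = \left(\left(\left(18 + 5^{2} + 9 \cdot 5\right) + 1\right) \left(-2\right) + 1 \left(-5 + 1\right)\right) \left(3 + 3\right)^{2} = \left(\left(\left(18 + 25 + 45\right) + 1\right) \left(-2\right) + 1 \left(-4\right)\right) 6^{2} = \left(\left(88 + 1\right) \left(-2\right) - 4\right) 36 = \left(89 \left(-2\right) - 4\right) 36 = \left(-178 - 4\right) 36 = \left(-182\right) 36 = -6552$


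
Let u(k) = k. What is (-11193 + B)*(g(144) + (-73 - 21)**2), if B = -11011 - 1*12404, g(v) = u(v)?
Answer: -310779840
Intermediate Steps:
g(v) = v
B = -23415 (B = -11011 - 12404 = -23415)
(-11193 + B)*(g(144) + (-73 - 21)**2) = (-11193 - 23415)*(144 + (-73 - 21)**2) = -34608*(144 + (-94)**2) = -34608*(144 + 8836) = -34608*8980 = -310779840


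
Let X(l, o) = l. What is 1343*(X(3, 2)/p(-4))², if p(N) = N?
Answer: 12087/16 ≈ 755.44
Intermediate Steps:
1343*(X(3, 2)/p(-4))² = 1343*(3/(-4))² = 1343*(3*(-¼))² = 1343*(-¾)² = 1343*(9/16) = 12087/16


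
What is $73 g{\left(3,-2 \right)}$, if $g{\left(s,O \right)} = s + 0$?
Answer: $219$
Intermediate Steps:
$g{\left(s,O \right)} = s$
$73 g{\left(3,-2 \right)} = 73 \cdot 3 = 219$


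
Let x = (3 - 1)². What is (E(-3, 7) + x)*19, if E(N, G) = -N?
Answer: 133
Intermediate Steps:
x = 4 (x = 2² = 4)
(E(-3, 7) + x)*19 = (-1*(-3) + 4)*19 = (3 + 4)*19 = 7*19 = 133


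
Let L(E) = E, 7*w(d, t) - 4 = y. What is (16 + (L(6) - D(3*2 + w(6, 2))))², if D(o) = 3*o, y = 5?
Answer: 1/49 ≈ 0.020408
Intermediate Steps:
w(d, t) = 9/7 (w(d, t) = 4/7 + (⅐)*5 = 4/7 + 5/7 = 9/7)
(16 + (L(6) - D(3*2 + w(6, 2))))² = (16 + (6 - 3*(3*2 + 9/7)))² = (16 + (6 - 3*(6 + 9/7)))² = (16 + (6 - 3*51/7))² = (16 + (6 - 1*153/7))² = (16 + (6 - 153/7))² = (16 - 111/7)² = (⅐)² = 1/49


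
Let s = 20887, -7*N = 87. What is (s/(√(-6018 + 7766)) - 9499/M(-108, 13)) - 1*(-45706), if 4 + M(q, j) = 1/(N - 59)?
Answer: 96481442/2007 + 20887*√437/874 ≈ 48572.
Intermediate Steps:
N = -87/7 (N = -⅐*87 = -87/7 ≈ -12.429)
M(q, j) = -2007/500 (M(q, j) = -4 + 1/(-87/7 - 59) = -4 + 1/(-500/7) = -4 - 7/500 = -2007/500)
(s/(√(-6018 + 7766)) - 9499/M(-108, 13)) - 1*(-45706) = (20887/(√(-6018 + 7766)) - 9499/(-2007/500)) - 1*(-45706) = (20887/(√1748) - 9499*(-500/2007)) + 45706 = (20887/((2*√437)) + 4749500/2007) + 45706 = (20887*(√437/874) + 4749500/2007) + 45706 = (20887*√437/874 + 4749500/2007) + 45706 = (4749500/2007 + 20887*√437/874) + 45706 = 96481442/2007 + 20887*√437/874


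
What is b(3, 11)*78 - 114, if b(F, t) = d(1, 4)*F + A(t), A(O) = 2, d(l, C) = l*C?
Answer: 978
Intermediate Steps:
d(l, C) = C*l
b(F, t) = 2 + 4*F (b(F, t) = (4*1)*F + 2 = 4*F + 2 = 2 + 4*F)
b(3, 11)*78 - 114 = (2 + 4*3)*78 - 114 = (2 + 12)*78 - 114 = 14*78 - 114 = 1092 - 114 = 978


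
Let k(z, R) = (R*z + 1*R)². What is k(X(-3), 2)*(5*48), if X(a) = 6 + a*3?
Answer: 3840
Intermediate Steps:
X(a) = 6 + 3*a
k(z, R) = (R + R*z)² (k(z, R) = (R*z + R)² = (R + R*z)²)
k(X(-3), 2)*(5*48) = (2²*(1 + (6 + 3*(-3)))²)*(5*48) = (4*(1 + (6 - 9))²)*240 = (4*(1 - 3)²)*240 = (4*(-2)²)*240 = (4*4)*240 = 16*240 = 3840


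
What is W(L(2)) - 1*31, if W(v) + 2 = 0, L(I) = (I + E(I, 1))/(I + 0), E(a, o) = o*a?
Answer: -33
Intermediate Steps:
E(a, o) = a*o
L(I) = 2 (L(I) = (I + I*1)/(I + 0) = (I + I)/I = (2*I)/I = 2)
W(v) = -2 (W(v) = -2 + 0 = -2)
W(L(2)) - 1*31 = -2 - 1*31 = -2 - 31 = -33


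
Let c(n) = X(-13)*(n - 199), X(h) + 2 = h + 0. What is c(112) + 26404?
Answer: 27709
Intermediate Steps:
X(h) = -2 + h (X(h) = -2 + (h + 0) = -2 + h)
c(n) = 2985 - 15*n (c(n) = (-2 - 13)*(n - 199) = -15*(-199 + n) = 2985 - 15*n)
c(112) + 26404 = (2985 - 15*112) + 26404 = (2985 - 1680) + 26404 = 1305 + 26404 = 27709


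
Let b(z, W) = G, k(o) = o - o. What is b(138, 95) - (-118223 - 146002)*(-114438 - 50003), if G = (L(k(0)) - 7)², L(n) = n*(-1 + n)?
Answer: -43449423176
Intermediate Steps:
k(o) = 0
G = 49 (G = (0*(-1 + 0) - 7)² = (0*(-1) - 7)² = (0 - 7)² = (-7)² = 49)
b(z, W) = 49
b(138, 95) - (-118223 - 146002)*(-114438 - 50003) = 49 - (-118223 - 146002)*(-114438 - 50003) = 49 - (-264225)*(-164441) = 49 - 1*43449423225 = 49 - 43449423225 = -43449423176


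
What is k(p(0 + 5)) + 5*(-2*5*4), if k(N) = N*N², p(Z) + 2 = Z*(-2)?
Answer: -1928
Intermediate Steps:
p(Z) = -2 - 2*Z (p(Z) = -2 + Z*(-2) = -2 - 2*Z)
k(N) = N³
k(p(0 + 5)) + 5*(-2*5*4) = (-2 - 2*(0 + 5))³ + 5*(-2*5*4) = (-2 - 2*5)³ + 5*(-10*4) = (-2 - 10)³ + 5*(-40) = (-12)³ - 200 = -1728 - 200 = -1928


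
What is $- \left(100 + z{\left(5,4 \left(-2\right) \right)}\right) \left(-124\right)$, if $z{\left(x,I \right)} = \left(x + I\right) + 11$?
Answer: $13392$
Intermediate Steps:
$z{\left(x,I \right)} = 11 + I + x$ ($z{\left(x,I \right)} = \left(I + x\right) + 11 = 11 + I + x$)
$- \left(100 + z{\left(5,4 \left(-2\right) \right)}\right) \left(-124\right) = - \left(100 + \left(11 + 4 \left(-2\right) + 5\right)\right) \left(-124\right) = - \left(100 + \left(11 - 8 + 5\right)\right) \left(-124\right) = - \left(100 + 8\right) \left(-124\right) = - 108 \left(-124\right) = \left(-1\right) \left(-13392\right) = 13392$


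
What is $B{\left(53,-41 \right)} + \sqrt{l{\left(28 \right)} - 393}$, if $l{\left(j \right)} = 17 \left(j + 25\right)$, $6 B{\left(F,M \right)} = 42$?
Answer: $7 + 2 \sqrt{127} \approx 29.539$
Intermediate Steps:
$B{\left(F,M \right)} = 7$ ($B{\left(F,M \right)} = \frac{1}{6} \cdot 42 = 7$)
$l{\left(j \right)} = 425 + 17 j$ ($l{\left(j \right)} = 17 \left(25 + j\right) = 425 + 17 j$)
$B{\left(53,-41 \right)} + \sqrt{l{\left(28 \right)} - 393} = 7 + \sqrt{\left(425 + 17 \cdot 28\right) - 393} = 7 + \sqrt{\left(425 + 476\right) - 393} = 7 + \sqrt{901 - 393} = 7 + \sqrt{508} = 7 + 2 \sqrt{127}$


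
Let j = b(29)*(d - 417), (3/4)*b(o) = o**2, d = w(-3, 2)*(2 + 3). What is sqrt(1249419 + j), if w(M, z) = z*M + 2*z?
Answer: sqrt(6935487)/3 ≈ 877.84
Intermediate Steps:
w(M, z) = 2*z + M*z (w(M, z) = M*z + 2*z = 2*z + M*z)
d = -10 (d = (2*(2 - 3))*(2 + 3) = (2*(-1))*5 = -2*5 = -10)
b(o) = 4*o**2/3
j = -1436428/3 (j = ((4/3)*29**2)*(-10 - 417) = ((4/3)*841)*(-427) = (3364/3)*(-427) = -1436428/3 ≈ -4.7881e+5)
sqrt(1249419 + j) = sqrt(1249419 - 1436428/3) = sqrt(2311829/3) = sqrt(6935487)/3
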